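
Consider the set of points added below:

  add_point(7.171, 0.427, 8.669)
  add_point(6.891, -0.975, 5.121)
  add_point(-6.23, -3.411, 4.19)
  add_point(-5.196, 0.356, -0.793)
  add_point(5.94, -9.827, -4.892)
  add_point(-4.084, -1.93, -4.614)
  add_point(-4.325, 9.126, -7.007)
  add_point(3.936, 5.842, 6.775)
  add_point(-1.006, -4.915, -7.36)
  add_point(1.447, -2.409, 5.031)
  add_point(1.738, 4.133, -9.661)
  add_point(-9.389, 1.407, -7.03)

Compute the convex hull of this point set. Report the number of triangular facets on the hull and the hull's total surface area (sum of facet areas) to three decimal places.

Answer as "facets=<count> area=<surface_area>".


Points on the hull: [0, 1, 2, 4, 6, 7, 8, 10, 11] (9 of 12).

Triangle areas on the boundary:
  f1: (p2, p4, p0) → 110.3363
  f2: (p6, p10, p11) → 38.0645
  f3: (p6, p2, p11) → 57.2709
  f4: (p8, p10, p11) → 48.2986
  f5: (p8, p10, p4) → 40.2028
  f6: (p8, p2, p11) → 60.6639
  f7: (p8, p2, p4) → 56.0274
  f8: (p1, p4, p0) → 8.7079
  f9: (p1, p10, p0) → 21.1192
  f10: (p1, p10, p4) → 96.2801
  f11: (p7, p10, p0) → 52.9466
  f12: (p7, p6, p10) → 66.3195
  f13: (p7, p2, p0) → 45.6463
  f14: (p7, p6, p2) → 105.6687
Σ area = 807.553

Euler: V−E+F = 9−21+14 = 2.

facets=14 area=807.553


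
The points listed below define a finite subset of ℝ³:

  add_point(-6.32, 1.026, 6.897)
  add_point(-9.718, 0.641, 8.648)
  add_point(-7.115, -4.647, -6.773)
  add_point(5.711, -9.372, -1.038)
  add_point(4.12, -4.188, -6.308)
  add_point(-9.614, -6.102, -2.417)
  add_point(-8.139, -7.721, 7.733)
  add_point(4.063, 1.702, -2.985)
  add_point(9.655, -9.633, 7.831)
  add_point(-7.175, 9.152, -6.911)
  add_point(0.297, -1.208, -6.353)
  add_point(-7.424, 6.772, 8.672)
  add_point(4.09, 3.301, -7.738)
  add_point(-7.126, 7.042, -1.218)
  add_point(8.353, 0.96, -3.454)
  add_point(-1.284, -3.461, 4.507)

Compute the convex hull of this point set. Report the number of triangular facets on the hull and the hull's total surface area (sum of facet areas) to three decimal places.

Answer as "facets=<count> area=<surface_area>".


11 of the 16 inputs are extreme points: [1, 2, 3, 4, 5, 6, 8, 9, 11, 12, 14].

Area of each hull facet:
  f1: (p11, p8, p1) → 71.2216
  f2: (p14, p11, p8) → 158.6512
  f3: (p6, p8, p1) → 73.3603
  f4: (p6, p5, p1) → 44.3138
  f5: (p3, p14, p8) → 52.6434
  f6: (p3, p6, p8) → 79.1814
  f7: (p3, p6, p5) → 78.9378
  f8: (p9, p14, p12) → 29.2096
  f9: (p9, p14, p11) → 136.7041
  f10: (p9, p11, p1) → 51.0697
  f11: (p9, p5, p1) → 100.8275
  f12: (p2, p3, p5) → 38.7507
  f13: (p2, p9, p12) → 77.7918
  f14: (p2, p9, p5) → 34.5849
  f15: (p4, p2, p12) → 42.8849
  f16: (p4, p2, p3) → 41.5923
  f17: (p4, p14, p12) → 21.6569
  f18: (p4, p3, p14) → 27.3014
Σ area = 1160.683

Euler characteristic 11−27+18 = 2 ✓

facets=18 area=1160.683


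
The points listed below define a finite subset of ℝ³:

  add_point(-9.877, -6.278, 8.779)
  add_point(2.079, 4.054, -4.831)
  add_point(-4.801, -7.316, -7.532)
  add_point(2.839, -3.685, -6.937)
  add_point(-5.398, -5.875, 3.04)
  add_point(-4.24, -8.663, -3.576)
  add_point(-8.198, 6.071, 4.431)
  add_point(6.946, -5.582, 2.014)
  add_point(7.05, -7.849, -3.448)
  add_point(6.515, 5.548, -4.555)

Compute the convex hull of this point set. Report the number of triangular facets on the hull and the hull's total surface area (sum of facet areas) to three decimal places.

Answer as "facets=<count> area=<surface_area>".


facets=14 area=768.193

Hull vertices (9/10): indices [0, 1, 2, 3, 5, 6, 7, 8, 9].

Facet areas (half cross-product norm):
  f1: (p2, p6, p0) → 107.9229
  f2: (p1, p2, p6) → 94.1148
  f3: (p7, p8, p0) → 50.3506
  f4: (p7, p6, p0) → 115.0816
  f5: (p5, p8, p0) → 72.0191
  f6: (p5, p2, p0) → 19.8344
  f7: (p5, p2, p8) → 23.6922
  f8: (p3, p2, p8) → 27.5288
  f9: (p3, p1, p2) → 32.0652
  f10: (p9, p1, p6) → 25.9621
  f11: (p9, p7, p6) → 109.0284
  f12: (p9, p7, p8) → 37.8726
  f13: (p9, p3, p8) → 34.3482
  f14: (p9, p3, p1) → 18.3717
Σ area = 768.193

Euler: V−E+F = 9−21+14 = 2.


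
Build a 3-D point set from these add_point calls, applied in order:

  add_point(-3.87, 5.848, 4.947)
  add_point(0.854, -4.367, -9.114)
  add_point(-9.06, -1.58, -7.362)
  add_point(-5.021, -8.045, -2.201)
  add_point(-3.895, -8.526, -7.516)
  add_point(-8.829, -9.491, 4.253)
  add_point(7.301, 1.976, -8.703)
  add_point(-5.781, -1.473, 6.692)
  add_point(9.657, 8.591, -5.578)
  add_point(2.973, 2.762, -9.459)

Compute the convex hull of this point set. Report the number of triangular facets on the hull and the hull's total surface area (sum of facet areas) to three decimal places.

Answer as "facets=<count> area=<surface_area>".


facets=16 area=768.039

10 of the 10 inputs are extreme points: [0, 1, 2, 3, 4, 5, 6, 7, 8, 9].

Triangle areas on the boundary:
  f1: (p7, p5, p2) → 60.2642
  f2: (p7, p5, p8) → 85.7507
  f3: (p4, p5, p2) → 54.4317
  f4: (p0, p8, p2) → 131.2125
  f5: (p0, p7, p2) → 55.3456
  f6: (p0, p7, p8) → 59.2266
  f7: (p9, p8, p2) → 39.4416
  f8: (p6, p5, p8) → 83.1727
  f9: (p6, p9, p8) → 16.7530
  f10: (p3, p4, p5) → 8.6121
  f11: (p3, p6, p5) → 40.2131
  f12: (p3, p6, p4) → 41.4117
  f13: (p1, p6, p4) → 8.6809
  f14: (p1, p6, p9) → 16.5327
  f15: (p1, p4, p2) → 28.1121
  f16: (p1, p9, p2) → 38.8777
Σ area = 768.039

Euler characteristic 10−24+16 = 2 ✓


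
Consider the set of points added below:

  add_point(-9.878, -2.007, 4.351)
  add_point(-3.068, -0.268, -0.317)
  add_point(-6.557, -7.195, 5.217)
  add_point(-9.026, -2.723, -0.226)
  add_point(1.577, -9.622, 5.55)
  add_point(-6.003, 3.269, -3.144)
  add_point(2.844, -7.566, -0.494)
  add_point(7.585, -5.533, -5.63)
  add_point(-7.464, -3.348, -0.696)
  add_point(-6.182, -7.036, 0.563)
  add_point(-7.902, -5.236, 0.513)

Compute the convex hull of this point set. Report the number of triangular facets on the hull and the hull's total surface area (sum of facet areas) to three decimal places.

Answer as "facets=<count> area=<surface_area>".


11 of the 11 inputs are extreme points: [0, 1, 2, 3, 4, 5, 6, 7, 8, 9, 10].

Area of each hull facet:
  f1: (p1, p5, p0) → 22.7619
  f2: (p1, p4, p0) → 50.1771
  f3: (p1, p5, p7) → 30.4856
  f4: (p1, p4, p7) → 70.2648
  f5: (p8, p5, p7) → 56.7534
  f6: (p8, p9, p7) → 31.0432
  f7: (p2, p4, p0) → 17.3269
  f8: (p2, p9, p4) → 19.8353
  f9: (p6, p4, p7) → 11.6718
  f10: (p6, p9, p7) → 23.2835
  f11: (p6, p9, p4) → 28.4182
  f12: (p3, p5, p0) → 16.2234
  f13: (p3, p8, p5) → 6.2831
  f14: (p3, p8, p9) → 3.0638
  f15: (p10, p2, p9) → 5.8164
  f16: (p10, p3, p9) → 1.4329
  f17: (p10, p2, p0) → 13.4618
  f18: (p10, p3, p0) → 6.7059
Σ area = 415.009

Euler: V−E+F = 11−27+18 = 2.

facets=18 area=415.009


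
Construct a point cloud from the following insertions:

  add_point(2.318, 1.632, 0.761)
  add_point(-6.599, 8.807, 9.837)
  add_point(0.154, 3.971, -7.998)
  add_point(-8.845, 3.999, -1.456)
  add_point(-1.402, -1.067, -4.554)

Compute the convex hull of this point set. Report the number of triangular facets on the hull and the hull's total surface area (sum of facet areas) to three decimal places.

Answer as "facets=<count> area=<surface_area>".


Hull vertices (5/5): indices [0, 1, 2, 3, 4].

Area of each hull facet:
  f1: (p2, p1, p3) → 63.9867
  f2: (p2, p1, p0) → 64.5192
  f3: (p4, p1, p3) → 55.4486
  f4: (p4, p1, p0) → 48.3446
  f5: (p4, p2, p3) → 29.9383
  f6: (p4, p2, p0) → 22.1197
Σ area = 284.357

Check V−E+F: 5 − 9 + 6 = 2.

facets=6 area=284.357


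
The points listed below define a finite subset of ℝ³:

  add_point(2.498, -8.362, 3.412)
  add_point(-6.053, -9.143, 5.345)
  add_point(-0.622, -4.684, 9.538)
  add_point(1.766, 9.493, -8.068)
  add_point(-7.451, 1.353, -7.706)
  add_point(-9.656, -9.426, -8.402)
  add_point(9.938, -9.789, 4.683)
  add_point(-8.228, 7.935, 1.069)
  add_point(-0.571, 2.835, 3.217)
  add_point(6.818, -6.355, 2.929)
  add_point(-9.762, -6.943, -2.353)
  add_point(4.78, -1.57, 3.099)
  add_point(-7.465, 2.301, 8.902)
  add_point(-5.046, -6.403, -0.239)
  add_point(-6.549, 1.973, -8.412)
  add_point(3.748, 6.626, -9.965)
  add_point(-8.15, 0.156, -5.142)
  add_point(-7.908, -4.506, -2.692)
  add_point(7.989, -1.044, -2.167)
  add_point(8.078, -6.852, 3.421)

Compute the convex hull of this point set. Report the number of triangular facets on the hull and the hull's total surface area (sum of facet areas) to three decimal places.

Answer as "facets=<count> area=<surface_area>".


facets=24 area=1163.609

14 of the 20 inputs are extreme points: [1, 2, 3, 4, 5, 6, 7, 8, 10, 11, 12, 14, 15, 18].

Facet areas (half cross-product norm):
  f1: (p5, p7, p10) → 41.1226
  f2: (p1, p2, p6) → 51.4484
  f3: (p1, p5, p10) → 20.4475
  f4: (p1, p5, p6) → 111.2445
  f5: (p11, p2, p6) → 43.8839
  f6: (p15, p5, p6) → 216.9855
  f7: (p14, p7, p3) → 61.1763
  f8: (p14, p15, p3) → 22.0692
  f9: (p14, p15, p5) → 52.2644
  f10: (p12, p11, p2) → 43.5622
  f11: (p12, p1, p2) → 39.8564
  f12: (p12, p7, p3) → 55.0374
  f13: (p12, p7, p10) → 68.8023
  f14: (p12, p1, p10) → 53.2153
  f15: (p18, p15, p6) → 15.2239
  f16: (p18, p15, p3) → 21.9298
  f17: (p18, p11, p6) → 30.3632
  f18: (p18, p11, p3) → 41.2100
  f19: (p4, p5, p7) → 47.4877
  f20: (p4, p14, p7) → 7.0218
  f21: (p4, p14, p5) → 5.9003
  f22: (p8, p11, p3) → 45.4749
  f23: (p8, p12, p3) → 42.3336
  f24: (p8, p12, p11) → 25.5479
Σ area = 1163.609

Euler: V−E+F = 14−36+24 = 2.


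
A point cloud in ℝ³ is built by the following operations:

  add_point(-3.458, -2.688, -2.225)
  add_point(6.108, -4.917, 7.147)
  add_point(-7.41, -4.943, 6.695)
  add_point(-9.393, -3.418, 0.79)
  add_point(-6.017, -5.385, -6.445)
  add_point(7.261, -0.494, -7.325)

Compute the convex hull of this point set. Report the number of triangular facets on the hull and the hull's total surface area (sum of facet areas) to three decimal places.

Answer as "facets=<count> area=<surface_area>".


Extreme-point indices: [1, 2, 3, 4, 5] — 5 of 6 on the boundary.

Per-facet area ½‖(b−a)×(c−a)‖:
  f1: (p4, p5, p3) → 54.4559
  f2: (p4, p1, p5) → 104.6769
  f3: (p2, p5, p3) → 59.3553
  f4: (p2, p1, p5) → 102.5344
  f5: (p2, p4, p3) → 20.5535
  f6: (p2, p4, p1) → 89.1788
Σ area = 430.755

Euler characteristic 5−9+6 = 2 ✓

facets=6 area=430.755


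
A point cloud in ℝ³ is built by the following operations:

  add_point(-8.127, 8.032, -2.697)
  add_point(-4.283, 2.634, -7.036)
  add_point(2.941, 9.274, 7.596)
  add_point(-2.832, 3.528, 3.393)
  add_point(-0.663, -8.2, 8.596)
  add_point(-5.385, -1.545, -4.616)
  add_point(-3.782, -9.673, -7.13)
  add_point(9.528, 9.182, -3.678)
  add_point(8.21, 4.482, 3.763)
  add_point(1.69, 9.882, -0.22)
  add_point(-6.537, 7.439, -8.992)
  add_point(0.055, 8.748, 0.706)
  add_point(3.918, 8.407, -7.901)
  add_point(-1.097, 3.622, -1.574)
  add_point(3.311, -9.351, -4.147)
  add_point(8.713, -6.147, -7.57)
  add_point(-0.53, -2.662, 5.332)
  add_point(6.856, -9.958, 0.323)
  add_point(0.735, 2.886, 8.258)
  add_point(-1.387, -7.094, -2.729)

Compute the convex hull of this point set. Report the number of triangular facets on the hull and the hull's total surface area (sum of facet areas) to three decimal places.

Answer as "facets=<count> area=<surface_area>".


facets=22 area=1200.990

Extreme-point indices: [0, 2, 4, 6, 7, 8, 9, 10, 12, 14, 15, 17, 18] — 13 of 20 on the boundary.

Facet areas (half cross-product norm):
  f1: (p6, p4, p0) → 145.3237
  f2: (p6, p4, p17) → 72.9089
  f3: (p9, p2, p0) → 37.8980
  f4: (p9, p2, p7) → 33.0690
  f5: (p18, p4, p0) → 80.2846
  f6: (p18, p2, p0) → 49.8823
  f7: (p18, p2, p4) → 8.1838
  f8: (p8, p2, p7) → 35.4021
  f9: (p8, p4, p17) → 81.4674
  f10: (p8, p2, p4) → 65.5350
  f11: (p10, p6, p0) → 56.8088
  f12: (p10, p9, p0) → 33.5471
  f13: (p15, p8, p7) → 66.9167
  f14: (p15, p8, p17) → 65.0212
  f15: (p15, p10, p6) → 112.4334
  f16: (p14, p6, p17) → 11.0312
  f17: (p14, p15, p17) → 20.4970
  f18: (p14, p15, p6) → 23.3757
  f19: (p12, p15, p7) → 53.4659
  f20: (p12, p15, p10) → 78.8240
  f21: (p12, p9, p7) → 26.7221
  f22: (p12, p10, p9) → 42.3913
Σ area = 1200.990

Euler: V−E+F = 13−33+22 = 2.


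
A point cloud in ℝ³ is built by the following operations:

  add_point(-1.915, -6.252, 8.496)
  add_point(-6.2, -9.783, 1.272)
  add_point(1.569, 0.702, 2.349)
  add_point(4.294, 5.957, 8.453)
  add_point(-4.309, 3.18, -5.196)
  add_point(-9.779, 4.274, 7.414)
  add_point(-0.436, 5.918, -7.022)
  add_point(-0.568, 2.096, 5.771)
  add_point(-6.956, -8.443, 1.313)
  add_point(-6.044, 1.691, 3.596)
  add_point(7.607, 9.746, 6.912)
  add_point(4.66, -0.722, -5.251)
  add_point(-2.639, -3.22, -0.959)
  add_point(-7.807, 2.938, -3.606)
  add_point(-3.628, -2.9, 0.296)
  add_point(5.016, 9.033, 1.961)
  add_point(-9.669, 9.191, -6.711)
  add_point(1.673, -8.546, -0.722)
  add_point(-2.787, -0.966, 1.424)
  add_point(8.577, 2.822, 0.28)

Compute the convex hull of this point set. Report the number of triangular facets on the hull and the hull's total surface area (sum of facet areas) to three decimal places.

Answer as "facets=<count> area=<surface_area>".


13 of the 20 inputs are extreme points: [0, 1, 3, 4, 5, 6, 8, 10, 11, 15, 16, 17, 19].

Facet areas (half cross-product norm):
  f1: (p0, p1, p5) → 60.0208
  f2: (p15, p6, p19) → 39.5934
  f3: (p11, p6, p19) → 32.5684
  f4: (p16, p15, p6) → 50.3578
  f5: (p16, p11, p6) → 24.3679
  f6: (p10, p0, p19) → 77.6765
  f7: (p10, p15, p19) → 20.6389
  f8: (p10, p16, p5) → 135.1713
  f9: (p10, p16, p15) → 25.9354
  f10: (p17, p0, p1) → 35.5003
  f11: (p17, p11, p1) → 32.9200
  f12: (p17, p0, p19) → 67.5125
  f13: (p17, p11, p19) → 35.6923
  f14: (p8, p1, p5) → 5.3105
  f15: (p8, p16, p5) → 106.9036
  f16: (p8, p16, p1) → 8.1217
  f17: (p4, p11, p1) → 69.4884
  f18: (p4, p16, p1) → 45.5944
  f19: (p4, p16, p11) → 18.1698
  f20: (p3, p0, p5) → 81.0124
  f21: (p3, p10, p5) → 27.1747
  f22: (p3, p10, p0) → 13.4451
Σ area = 1013.176

Euler characteristic 13−33+22 = 2 ✓

facets=22 area=1013.176


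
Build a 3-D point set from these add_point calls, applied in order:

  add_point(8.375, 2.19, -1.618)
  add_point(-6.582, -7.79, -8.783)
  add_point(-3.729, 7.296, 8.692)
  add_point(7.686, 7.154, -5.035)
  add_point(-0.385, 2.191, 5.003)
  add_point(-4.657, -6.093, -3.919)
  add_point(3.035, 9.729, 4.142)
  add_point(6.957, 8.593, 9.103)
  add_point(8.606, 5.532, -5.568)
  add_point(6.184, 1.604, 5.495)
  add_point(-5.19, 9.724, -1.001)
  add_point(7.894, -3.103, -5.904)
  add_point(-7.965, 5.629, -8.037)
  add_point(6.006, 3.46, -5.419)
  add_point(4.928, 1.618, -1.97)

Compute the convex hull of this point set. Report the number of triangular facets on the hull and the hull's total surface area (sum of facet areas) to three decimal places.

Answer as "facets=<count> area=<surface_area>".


facets=22 area=932.085

Hull vertices (13/15): indices [0, 1, 2, 3, 4, 5, 6, 7, 8, 9, 10, 11, 12].

Area of each hull facet:
  f1: (p1, p8, p12) → 112.6260
  f2: (p2, p1, p12) → 116.2190
  f3: (p10, p2, p12) → 30.2553
  f4: (p11, p1, p8) → 61.9517
  f5: (p5, p2, p1) → 26.8694
  f6: (p5, p11, p1) → 34.5342
  f7: (p3, p7, p8) → 12.7527
  f8: (p3, p8, p12) → 14.6407
  f9: (p3, p10, p12) → 59.0481
  f10: (p0, p7, p8) → 30.7582
  f11: (p0, p11, p8) → 17.6758
  f12: (p4, p5, p2) → 34.4773
  f13: (p6, p3, p7) → 31.8205
  f14: (p6, p3, p10) → 51.2452
  f15: (p6, p2, p7) → 27.3243
  f16: (p6, p10, p2) → 37.9825
  f17: (p9, p5, p11) → 79.8674
  f18: (p9, p4, p5) → 40.3740
  f19: (p9, p0, p7) → 27.7782
  f20: (p9, p0, p11) → 21.8235
  f21: (p9, p2, p7) → 41.5162
  f22: (p9, p4, p2) → 20.5447
Σ area = 932.085

Euler: V−E+F = 13−33+22 = 2.


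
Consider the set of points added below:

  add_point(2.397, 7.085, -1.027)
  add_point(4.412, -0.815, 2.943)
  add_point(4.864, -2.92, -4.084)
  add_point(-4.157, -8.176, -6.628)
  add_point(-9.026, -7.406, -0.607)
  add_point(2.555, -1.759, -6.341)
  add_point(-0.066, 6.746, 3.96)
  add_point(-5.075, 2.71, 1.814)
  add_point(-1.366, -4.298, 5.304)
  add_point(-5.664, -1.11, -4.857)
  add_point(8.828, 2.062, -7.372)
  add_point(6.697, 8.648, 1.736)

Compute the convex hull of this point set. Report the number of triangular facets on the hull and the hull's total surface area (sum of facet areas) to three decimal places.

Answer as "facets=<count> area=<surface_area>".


facets=18 area=634.048

Extreme-point indices: [0, 1, 2, 3, 4, 6, 7, 8, 9, 10, 11] — 11 of 12 on the boundary.

Facet areas (half cross-product norm):
  f1: (p7, p9, p4) → 32.0015
  f2: (p7, p8, p4) → 41.8557
  f3: (p0, p11, p10) → 27.6006
  f4: (p0, p9, p10) → 62.2500
  f5: (p0, p7, p9) → 35.1124
  f6: (p3, p9, p10) → 55.9313
  f7: (p3, p2, p10) → 27.6507
  f8: (p3, p9, p4) → 26.4633
  f9: (p3, p8, p4) → 39.5383
  f10: (p3, p2, p8) → 57.6923
  f11: (p1, p8, p11) → 25.0705
  f12: (p1, p2, p8) → 25.5867
  f13: (p1, p11, p10) → 51.0754
  f14: (p1, p2, p10) → 25.3264
  f15: (p6, p0, p11) → 14.8323
  f16: (p6, p0, p7) → 18.8340
  f17: (p6, p8, p11) → 37.8751
  f18: (p6, p7, p8) → 29.3521
Σ area = 634.048

Euler characteristic 11−27+18 = 2 ✓


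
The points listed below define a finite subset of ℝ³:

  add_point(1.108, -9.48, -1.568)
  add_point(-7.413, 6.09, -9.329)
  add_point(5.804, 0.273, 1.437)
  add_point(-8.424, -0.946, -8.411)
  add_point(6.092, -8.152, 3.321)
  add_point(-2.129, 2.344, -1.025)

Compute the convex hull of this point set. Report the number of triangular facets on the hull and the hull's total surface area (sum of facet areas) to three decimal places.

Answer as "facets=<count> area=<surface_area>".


6 of the 6 inputs are extreme points: [0, 1, 2, 3, 4, 5].

Area of each hull facet:
  f1: (p0, p1, p3) → 43.5901
  f2: (p5, p1, p3) → 34.9189
  f3: (p5, p0, p3) → 61.8541
  f4: (p5, p0, p4) → 43.5898
  f5: (p2, p5, p4) → 34.9067
  f6: (p2, p5, p1) → 28.3325
  f7: (p2, p0, p4) → 30.6925
  f8: (p2, p0, p1) → 99.4037
Σ area = 377.288

Euler characteristic 6−12+8 = 2 ✓

facets=8 area=377.288


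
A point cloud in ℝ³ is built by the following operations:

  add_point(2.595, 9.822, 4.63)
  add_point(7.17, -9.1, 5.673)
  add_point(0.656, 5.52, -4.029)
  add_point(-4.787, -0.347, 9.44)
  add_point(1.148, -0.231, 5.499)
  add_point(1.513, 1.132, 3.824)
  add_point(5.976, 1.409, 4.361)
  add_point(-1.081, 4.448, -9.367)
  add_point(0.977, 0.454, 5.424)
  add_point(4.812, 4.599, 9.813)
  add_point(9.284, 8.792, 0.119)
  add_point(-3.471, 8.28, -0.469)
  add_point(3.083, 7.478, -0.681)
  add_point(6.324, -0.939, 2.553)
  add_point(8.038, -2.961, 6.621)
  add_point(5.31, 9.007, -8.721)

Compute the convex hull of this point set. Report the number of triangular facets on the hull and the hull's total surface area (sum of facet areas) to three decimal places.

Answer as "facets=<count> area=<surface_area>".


facets=14 area=796.202

Hull vertices (9/16): indices [0, 1, 3, 7, 9, 10, 11, 14, 15].

Per-facet area ½‖(b−a)×(c−a)‖:
  f1: (p7, p1, p3) → 146.5574
  f2: (p11, p7, p3) → 59.0885
  f3: (p9, p1, p3) → 74.8009
  f4: (p15, p11, p7) → 39.0990
  f5: (p15, p1, p10) → 88.6309
  f6: (p15, p7, p1) → 86.0919
  f7: (p14, p1, p10) → 25.7875
  f8: (p14, p9, p10) → 50.1033
  f9: (p14, p9, p1) → 14.8631
  f10: (p0, p11, p3) → 51.2537
  f11: (p0, p9, p3) → 41.4963
  f12: (p0, p9, p10) → 31.2122
  f13: (p0, p15, p10) → 38.8793
  f14: (p0, p15, p11) → 48.3380
Σ area = 796.202

Euler characteristic 9−21+14 = 2 ✓


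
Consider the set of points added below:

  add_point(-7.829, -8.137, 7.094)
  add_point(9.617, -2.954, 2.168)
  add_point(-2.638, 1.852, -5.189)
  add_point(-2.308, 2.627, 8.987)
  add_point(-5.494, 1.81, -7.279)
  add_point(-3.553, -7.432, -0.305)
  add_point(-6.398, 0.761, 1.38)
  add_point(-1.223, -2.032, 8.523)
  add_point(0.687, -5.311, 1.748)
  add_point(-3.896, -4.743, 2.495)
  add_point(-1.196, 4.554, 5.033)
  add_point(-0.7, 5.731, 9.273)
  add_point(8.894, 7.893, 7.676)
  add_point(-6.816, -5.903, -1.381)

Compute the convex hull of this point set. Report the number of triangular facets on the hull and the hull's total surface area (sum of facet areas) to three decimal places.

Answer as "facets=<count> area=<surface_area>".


Extreme-point indices: [0, 1, 2, 3, 4, 5, 6, 7, 11, 12, 13] — 11 of 14 on the boundary.

Area of each hull facet:
  f1: (p5, p1, p0) → 56.9689
  f2: (p5, p4, p1) → 82.9291
  f3: (p7, p1, p0) → 49.8260
  f4: (p6, p4, p0) → 35.8596
  f5: (p6, p4, p11) → 38.1601
  f6: (p2, p4, p1) → 9.0990
  f7: (p13, p4, p0) → 26.3388
  f8: (p13, p5, p0) → 15.9352
  f9: (p13, p5, p4) → 17.0800
  f10: (p3, p7, p0) → 18.9393
  f11: (p3, p7, p11) → 5.4557
  f12: (p3, p6, p0) → 45.9601
  f13: (p3, p6, p11) → 13.6837
  f14: (p12, p7, p1) → 72.0829
  f15: (p12, p7, p11) → 37.5529
  f16: (p12, p2, p1) → 91.3171
  f17: (p12, p4, p11) → 86.9170
  f18: (p12, p2, p4) → 12.1144
Σ area = 716.220

Check V−E+F: 11 − 27 + 18 = 2.

facets=18 area=716.220


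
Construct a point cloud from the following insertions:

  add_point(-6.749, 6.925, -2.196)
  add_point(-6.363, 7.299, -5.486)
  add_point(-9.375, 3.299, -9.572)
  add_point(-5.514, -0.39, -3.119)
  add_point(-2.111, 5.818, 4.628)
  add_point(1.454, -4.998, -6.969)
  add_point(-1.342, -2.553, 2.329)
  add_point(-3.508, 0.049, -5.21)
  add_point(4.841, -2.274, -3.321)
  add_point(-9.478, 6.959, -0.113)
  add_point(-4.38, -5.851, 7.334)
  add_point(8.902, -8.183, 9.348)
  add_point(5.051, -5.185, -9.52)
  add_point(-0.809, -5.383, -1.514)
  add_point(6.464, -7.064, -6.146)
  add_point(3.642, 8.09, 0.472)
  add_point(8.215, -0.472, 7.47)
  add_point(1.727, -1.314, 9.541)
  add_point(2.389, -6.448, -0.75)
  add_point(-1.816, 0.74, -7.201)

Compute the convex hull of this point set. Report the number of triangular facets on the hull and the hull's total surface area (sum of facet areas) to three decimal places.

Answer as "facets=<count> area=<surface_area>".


13 of the 20 inputs are extreme points: [1, 2, 4, 5, 9, 10, 11, 12, 13, 14, 15, 16, 17].

Area of each hull facet:
  f1: (p1, p15, p9) → 36.2969
  f2: (p1, p2, p9) → 19.3015
  f3: (p1, p12, p15) → 93.2044
  f4: (p1, p12, p2) → 53.8611
  f5: (p4, p15, p9) → 31.3482
  f6: (p4, p17, p9) → 29.3222
  f7: (p16, p17, p11) → 27.1721
  f8: (p16, p14, p11) → 59.4522
  f9: (p16, p4, p15) → 43.1786
  f10: (p16, p4, p17) → 32.2090
  f11: (p16, p12, p15) → 96.5618
  f12: (p16, p14, p12) → 25.6121
  f13: (p10, p17, p11) → 38.8718
  f14: (p10, p14, p11) → 101.9623
  f15: (p10, p2, p9) → 78.6301
  f16: (p10, p17, p9) → 61.8400
  f17: (p13, p10, p2) → 66.1363
  f18: (p13, p10, p14) → 25.8106
  f19: (p5, p14, p12) → 8.9355
  f20: (p5, p13, p14) → 15.9355
  f21: (p5, p12, p2) → 25.5482
  f22: (p5, p13, p2) → 40.9433
Σ area = 1012.134

Check V−E+F: 13 − 33 + 22 = 2.

facets=22 area=1012.134


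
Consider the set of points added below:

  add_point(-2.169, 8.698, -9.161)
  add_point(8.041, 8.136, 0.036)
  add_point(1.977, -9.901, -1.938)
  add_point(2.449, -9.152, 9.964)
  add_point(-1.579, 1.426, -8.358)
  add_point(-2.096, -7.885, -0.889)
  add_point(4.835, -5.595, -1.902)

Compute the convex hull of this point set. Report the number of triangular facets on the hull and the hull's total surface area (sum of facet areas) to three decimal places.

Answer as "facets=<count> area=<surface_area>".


facets=10 area=587.080

Points on the hull: [0, 1, 2, 3, 4, 5, 6] (7 of 7).

Per-facet area ½‖(b−a)×(c−a)‖:
  f1: (p3, p1, p0) → 140.6757
  f2: (p5, p3, p0) → 94.5379
  f3: (p5, p3, p2) → 27.1704
  f4: (p6, p3, p1) → 88.2005
  f5: (p6, p3, p2) → 30.7398
  f6: (p4, p6, p2) → 29.1236
  f7: (p4, p5, p0) → 23.9930
  f8: (p4, p5, p2) → 27.5107
  f9: (p4, p1, p0) → 49.7093
  f10: (p4, p6, p1) → 75.4191
Σ area = 587.080

Euler: V−E+F = 7−15+10 = 2.


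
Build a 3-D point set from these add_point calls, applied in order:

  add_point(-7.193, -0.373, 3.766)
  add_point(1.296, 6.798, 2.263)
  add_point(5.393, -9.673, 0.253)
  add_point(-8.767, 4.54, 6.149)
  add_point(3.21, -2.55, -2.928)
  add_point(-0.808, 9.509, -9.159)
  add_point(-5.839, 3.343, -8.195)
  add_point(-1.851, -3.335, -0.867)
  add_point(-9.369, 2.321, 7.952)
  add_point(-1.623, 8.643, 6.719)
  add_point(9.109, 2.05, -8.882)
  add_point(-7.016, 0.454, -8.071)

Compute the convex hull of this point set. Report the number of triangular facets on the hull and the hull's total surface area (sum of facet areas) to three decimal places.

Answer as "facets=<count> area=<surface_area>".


9 of the 12 inputs are extreme points: [0, 2, 3, 5, 6, 8, 9, 10, 11].

Facet areas (half cross-product norm):
  f1: (p11, p2, p10) → 116.5884
  f2: (p11, p5, p10) → 68.3963
  f3: (p9, p2, p8) → 100.5313
  f4: (p9, p2, p10) → 144.3127
  f5: (p9, p5, p10) → 98.8059
  f6: (p0, p2, p8) → 27.7658
  f7: (p0, p11, p8) → 21.6834
  f8: (p0, p11, p2) → 93.4374
  f9: (p6, p11, p5) → 3.7848
  f10: (p3, p9, p8) → 10.3562
  f11: (p3, p9, p5) → 65.7445
  f12: (p3, p6, p5) → 57.9137
  f13: (p3, p11, p8) → 19.9018
  f14: (p3, p6, p11) → 22.9121
Σ area = 852.134

Euler characteristic 9−21+14 = 2 ✓

facets=14 area=852.134


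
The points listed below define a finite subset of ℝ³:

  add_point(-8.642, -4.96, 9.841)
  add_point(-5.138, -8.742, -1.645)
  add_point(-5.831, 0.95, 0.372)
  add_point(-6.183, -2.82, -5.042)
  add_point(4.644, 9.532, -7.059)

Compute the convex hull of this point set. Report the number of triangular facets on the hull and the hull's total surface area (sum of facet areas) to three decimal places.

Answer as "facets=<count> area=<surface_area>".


5 of the 5 inputs are extreme points: [0, 1, 2, 3, 4].

Per-facet area ½‖(b−a)×(c−a)‖:
  f1: (p1, p4, p0) → 134.1624
  f2: (p2, p4, p0) → 47.3103
  f3: (p3, p1, p0) → 42.9920
  f4: (p3, p2, p0) → 35.3529
  f5: (p3, p1, p4) → 45.6783
  f6: (p3, p2, p4) → 50.9822
Σ area = 356.478

Check V−E+F: 5 − 9 + 6 = 2.

facets=6 area=356.478


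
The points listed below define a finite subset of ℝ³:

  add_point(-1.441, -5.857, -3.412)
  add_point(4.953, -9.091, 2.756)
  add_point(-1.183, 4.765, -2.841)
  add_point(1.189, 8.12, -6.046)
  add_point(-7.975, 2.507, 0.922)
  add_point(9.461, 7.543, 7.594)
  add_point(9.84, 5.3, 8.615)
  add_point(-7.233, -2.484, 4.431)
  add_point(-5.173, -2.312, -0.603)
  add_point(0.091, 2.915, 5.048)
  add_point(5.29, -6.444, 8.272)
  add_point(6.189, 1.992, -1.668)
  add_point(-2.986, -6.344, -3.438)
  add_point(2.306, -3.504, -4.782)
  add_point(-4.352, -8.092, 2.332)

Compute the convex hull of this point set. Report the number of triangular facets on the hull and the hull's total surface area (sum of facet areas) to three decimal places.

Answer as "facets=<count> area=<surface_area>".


11 of the 15 inputs are extreme points: [1, 3, 4, 5, 6, 7, 10, 11, 12, 13, 14].

Triangle areas on the boundary:
  f1: (p12, p3, p4) → 69.5593
  f2: (p10, p1, p6) → 34.5294
  f3: (p5, p3, p4) → 101.6033
  f4: (p13, p12, p1) → 29.3947
  f5: (p13, p12, p3) → 33.1520
  f6: (p7, p10, p6) → 86.0044
  f7: (p7, p5, p4) → 59.1555
  f8: (p7, p5, p6) → 23.7310
  f9: (p11, p5, p3) → 49.6969
  f10: (p11, p13, p3) → 33.5134
  f11: (p11, p5, p6) → 14.0391
  f12: (p11, p1, p6) → 68.3637
  f13: (p11, p13, p1) → 36.1118
  f14: (p14, p12, p4) → 33.1627
  f15: (p14, p7, p4) → 16.9545
  f16: (p14, p12, p1) → 28.6407
  f17: (p14, p10, p1) → 28.6666
  f18: (p14, p7, p10) → 37.9016
Σ area = 784.181

Check V−E+F: 11 − 27 + 18 = 2.

facets=18 area=784.181


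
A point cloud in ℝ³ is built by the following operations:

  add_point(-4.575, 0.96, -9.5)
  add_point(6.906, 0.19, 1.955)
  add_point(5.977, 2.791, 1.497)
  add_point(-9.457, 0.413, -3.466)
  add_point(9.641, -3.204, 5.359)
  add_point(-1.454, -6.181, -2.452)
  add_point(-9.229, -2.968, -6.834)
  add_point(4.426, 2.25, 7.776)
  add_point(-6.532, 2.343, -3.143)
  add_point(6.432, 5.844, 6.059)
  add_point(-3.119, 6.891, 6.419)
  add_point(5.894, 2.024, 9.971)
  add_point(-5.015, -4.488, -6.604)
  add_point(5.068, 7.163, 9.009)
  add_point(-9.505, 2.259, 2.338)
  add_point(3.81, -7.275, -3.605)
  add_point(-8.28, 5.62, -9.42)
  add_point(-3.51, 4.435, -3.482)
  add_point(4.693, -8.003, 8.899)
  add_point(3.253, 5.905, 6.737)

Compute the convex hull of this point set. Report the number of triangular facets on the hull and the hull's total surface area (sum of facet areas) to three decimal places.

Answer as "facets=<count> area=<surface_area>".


Points on the hull: [0, 1, 2, 3, 4, 5, 6, 9, 10, 11, 12, 13, 14, 15, 16, 18] (16 of 20).

Per-facet area ½‖(b−a)×(c−a)‖:
  f1: (p2, p16, p0) → 43.2199
  f2: (p11, p13, p4) → 16.6097
  f3: (p11, p18, p4) → 30.2727
  f4: (p6, p18, p14) → 98.7667
  f5: (p6, p16, p0) → 19.7864
  f6: (p15, p18, p4) → 43.5432
  f7: (p15, p2, p0) → 73.5319
  f8: (p10, p16, p14) → 53.1777
  f9: (p10, p16, p13) → 58.3296
  f10: (p10, p11, p13) → 22.3953
  f11: (p10, p18, p14) → 75.3650
  f12: (p10, p11, p18) → 52.3319
  f13: (p9, p13, p4) → 14.1616
  f14: (p9, p2, p4) → 22.0753
  f15: (p9, p16, p13) → 35.1455
  f16: (p9, p2, p16) → 44.0306
  f17: (p3, p16, p14) → 20.8997
  f18: (p3, p6, p14) → 6.7294
  f19: (p3, p6, p16) → 19.0548
  f20: (p1, p2, p4) → 4.2607
  f21: (p1, p15, p4) → 27.1061
  f22: (p1, p15, p2) → 11.8151
  f23: (p12, p6, p0) → 13.4122
  f24: (p12, p15, p0) → 28.3799
  f25: (p5, p15, p18) → 34.2289
  f26: (p5, p12, p15) → 13.6140
  f27: (p5, p6, p18) → 33.9211
  f28: (p5, p12, p6) → 8.8906
Σ area = 925.055

Euler characteristic 16−42+28 = 2 ✓

facets=28 area=925.055


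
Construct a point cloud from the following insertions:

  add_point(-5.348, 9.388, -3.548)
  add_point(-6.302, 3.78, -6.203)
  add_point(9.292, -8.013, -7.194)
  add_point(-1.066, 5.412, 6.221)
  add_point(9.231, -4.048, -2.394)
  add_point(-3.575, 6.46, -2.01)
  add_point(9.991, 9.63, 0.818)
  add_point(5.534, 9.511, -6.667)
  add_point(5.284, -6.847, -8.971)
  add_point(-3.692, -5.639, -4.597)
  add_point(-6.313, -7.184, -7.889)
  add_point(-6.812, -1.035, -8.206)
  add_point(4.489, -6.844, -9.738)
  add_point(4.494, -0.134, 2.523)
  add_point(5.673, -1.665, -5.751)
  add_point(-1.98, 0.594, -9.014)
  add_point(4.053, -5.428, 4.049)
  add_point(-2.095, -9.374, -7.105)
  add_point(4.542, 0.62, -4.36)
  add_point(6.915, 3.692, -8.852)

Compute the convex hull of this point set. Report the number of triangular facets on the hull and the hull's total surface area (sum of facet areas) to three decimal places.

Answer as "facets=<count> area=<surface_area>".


Hull vertices (14/20): indices [0, 1, 2, 3, 4, 6, 7, 10, 11, 12, 15, 16, 17, 19].

Facet areas (half cross-product norm):
  f1: (p16, p3, p6) → 78.4358
  f2: (p10, p16, p3) → 96.8174
  f3: (p10, p12, p11) → 33.8382
  f4: (p15, p12, p11) → 23.5315
  f5: (p1, p10, p11) → 7.4666
  f6: (p1, p10, p3) → 72.7703
  f7: (p1, p15, p11) → 12.8095
  f8: (p1, p15, p7) → 36.0225
  f9: (p0, p3, p6) → 73.2064
  f10: (p0, p7, p6) → 47.6824
  f11: (p0, p1, p3) → 35.5205
  f12: (p0, p1, p7) → 35.5067
  f13: (p4, p16, p6) → 58.9480
  f14: (p4, p2, p6) → 26.5988
  f15: (p4, p2, p16) → 22.6841
  f16: (p19, p2, p12) → 30.1437
  f17: (p19, p15, p12) → 43.2664
  f18: (p19, p15, p7) → 29.8359
  f19: (p19, p7, p6) → 27.1969
  f20: (p19, p2, p6) → 67.0239
  f21: (p17, p10, p16) → 29.3559
  f22: (p17, p2, p16) → 66.8006
  f23: (p17, p10, p12) → 15.0705
  f24: (p17, p2, p12) → 17.8140
Σ area = 988.347

Euler characteristic 14−36+24 = 2 ✓

facets=24 area=988.347


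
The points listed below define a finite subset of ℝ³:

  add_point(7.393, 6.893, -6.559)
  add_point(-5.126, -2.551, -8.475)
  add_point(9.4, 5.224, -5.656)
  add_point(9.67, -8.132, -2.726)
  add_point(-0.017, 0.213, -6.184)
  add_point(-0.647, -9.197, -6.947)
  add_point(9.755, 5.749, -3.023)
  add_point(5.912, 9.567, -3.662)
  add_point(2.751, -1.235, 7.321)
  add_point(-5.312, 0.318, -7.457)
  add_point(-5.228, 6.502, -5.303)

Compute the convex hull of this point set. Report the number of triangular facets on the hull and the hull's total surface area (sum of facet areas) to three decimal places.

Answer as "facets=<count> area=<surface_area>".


10 of the 11 inputs are extreme points: [0, 1, 2, 3, 5, 6, 7, 8, 9, 10].

Per-facet area ½‖(b−a)×(c−a)‖:
  f1: (p3, p8, p6) → 85.6795
  f2: (p3, p8, p5) → 77.7126
  f3: (p1, p0, p9) → 20.0492
  f4: (p1, p0, p5) → 64.4198
  f5: (p1, p8, p9) → 25.3774
  f6: (p1, p8, p5) → 67.6146
  f7: (p7, p8, p6) → 38.9041
  f8: (p2, p3, p5) → 76.5709
  f9: (p2, p0, p5) → 24.2996
  f10: (p2, p3, p6) → 18.5147
  f11: (p2, p7, p6) → 7.3678
  f12: (p2, p7, p0) → 5.2935
  f13: (p10, p8, p9) → 54.1606
  f14: (p10, p7, p8) → 88.2457
  f15: (p10, p0, p9) → 41.5492
  f16: (p10, p7, p0) → 24.5094
Σ area = 720.269

Euler: V−E+F = 10−24+16 = 2.

facets=16 area=720.269


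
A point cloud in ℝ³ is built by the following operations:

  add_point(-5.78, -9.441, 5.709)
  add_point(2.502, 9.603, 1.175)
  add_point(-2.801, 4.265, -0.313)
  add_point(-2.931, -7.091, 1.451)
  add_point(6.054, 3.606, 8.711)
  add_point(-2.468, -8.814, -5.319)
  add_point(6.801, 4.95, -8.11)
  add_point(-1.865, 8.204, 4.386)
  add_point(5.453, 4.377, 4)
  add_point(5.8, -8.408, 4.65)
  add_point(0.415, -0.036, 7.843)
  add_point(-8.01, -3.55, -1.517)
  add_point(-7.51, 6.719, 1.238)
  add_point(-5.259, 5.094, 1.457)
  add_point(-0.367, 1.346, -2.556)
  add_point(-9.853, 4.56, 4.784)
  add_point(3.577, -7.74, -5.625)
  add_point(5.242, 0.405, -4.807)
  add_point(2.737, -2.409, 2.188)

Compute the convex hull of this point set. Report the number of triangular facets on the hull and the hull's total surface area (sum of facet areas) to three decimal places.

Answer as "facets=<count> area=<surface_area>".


facets=20 area=978.677

Hull vertices (12/19): indices [0, 1, 4, 5, 6, 7, 9, 10, 11, 12, 15, 16].

Area of each hull facet:
  f1: (p9, p4, p6) → 103.9267
  f2: (p9, p4, p0) → 73.8327
  f3: (p5, p9, p0) → 62.3592
  f4: (p1, p4, p6) → 56.1135
  f5: (p10, p0, p15) → 65.4460
  f6: (p10, p4, p15) → 32.8137
  f7: (p10, p4, p0) → 15.5968
  f8: (p12, p1, p6) → 56.5763
  f9: (p11, p0, p15) → 49.9099
  f10: (p11, p5, p0) → 40.1382
  f11: (p11, p12, p15) → 24.4456
  f12: (p11, p5, p6) → 71.6345
  f13: (p11, p12, p6) → 89.5905
  f14: (p16, p9, p6) → 68.8970
  f15: (p16, p5, p6) → 37.2955
  f16: (p16, p5, p9) → 32.0215
  f17: (p7, p4, p15) → 38.4604
  f18: (p7, p1, p4) → 27.4344
  f19: (p7, p12, p15) → 15.5861
  f20: (p7, p12, p1) → 16.5985
Σ area = 978.677

Euler: V−E+F = 12−30+20 = 2.


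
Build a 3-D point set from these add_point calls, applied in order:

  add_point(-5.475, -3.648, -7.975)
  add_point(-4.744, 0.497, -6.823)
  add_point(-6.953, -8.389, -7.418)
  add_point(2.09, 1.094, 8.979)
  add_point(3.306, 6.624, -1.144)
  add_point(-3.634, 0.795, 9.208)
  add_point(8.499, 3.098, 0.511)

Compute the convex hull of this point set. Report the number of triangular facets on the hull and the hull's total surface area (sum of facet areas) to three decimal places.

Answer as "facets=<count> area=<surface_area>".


facets=10 area=488.765

Hull vertices (7/7): indices [0, 1, 2, 3, 4, 5, 6].

Area of each hull facet:
  f1: (p3, p6, p2) → 109.1180
  f2: (p3, p5, p2) → 54.5716
  f3: (p3, p4, p6) → 34.5430
  f4: (p3, p5, p4) → 32.8157
  f5: (p0, p6, p2) → 37.1338
  f6: (p1, p4, p6) → 34.6250
  f7: (p1, p0, p6) → 30.2360
  f8: (p1, p5, p4) → 78.1087
  f9: (p1, p5, p2) → 73.3730
  f10: (p1, p0, p2) → 4.2400
Σ area = 488.765

Check V−E+F: 7 − 15 + 10 = 2.


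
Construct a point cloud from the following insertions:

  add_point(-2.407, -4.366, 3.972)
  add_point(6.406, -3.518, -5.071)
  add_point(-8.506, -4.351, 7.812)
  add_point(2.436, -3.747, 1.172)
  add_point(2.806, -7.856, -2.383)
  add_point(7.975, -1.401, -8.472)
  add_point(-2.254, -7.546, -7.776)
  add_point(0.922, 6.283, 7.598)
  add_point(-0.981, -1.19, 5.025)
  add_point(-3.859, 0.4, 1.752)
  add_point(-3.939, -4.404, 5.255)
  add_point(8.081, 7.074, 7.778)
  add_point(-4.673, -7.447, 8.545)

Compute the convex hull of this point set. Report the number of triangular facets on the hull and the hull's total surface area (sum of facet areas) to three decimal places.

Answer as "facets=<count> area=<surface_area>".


Hull vertices (9/13): indices [1, 2, 4, 5, 6, 7, 9, 11, 12].

Triangle areas on the boundary:
  f1: (p12, p4, p11) → 118.4219
  f2: (p1, p4, p11) → 51.5278
  f3: (p1, p5, p11) → 34.7737
  f4: (p1, p5, p4) → 6.0667
  f5: (p7, p5, p11) → 65.8187
  f6: (p7, p9, p5) → 75.0346
  f7: (p7, p9, p2) → 42.4139
  f8: (p7, p12, p2) → 35.3678
  f9: (p7, p12, p11) → 47.1224
  f10: (p6, p5, p4) → 37.7565
  f11: (p6, p9, p5) → 73.6470
  f12: (p6, p9, p2) → 54.5569
  f13: (p6, p12, p2) → 41.0783
  f14: (p6, p12, p4) → 47.8968
Σ area = 731.483

Euler: V−E+F = 9−21+14 = 2.

facets=14 area=731.483


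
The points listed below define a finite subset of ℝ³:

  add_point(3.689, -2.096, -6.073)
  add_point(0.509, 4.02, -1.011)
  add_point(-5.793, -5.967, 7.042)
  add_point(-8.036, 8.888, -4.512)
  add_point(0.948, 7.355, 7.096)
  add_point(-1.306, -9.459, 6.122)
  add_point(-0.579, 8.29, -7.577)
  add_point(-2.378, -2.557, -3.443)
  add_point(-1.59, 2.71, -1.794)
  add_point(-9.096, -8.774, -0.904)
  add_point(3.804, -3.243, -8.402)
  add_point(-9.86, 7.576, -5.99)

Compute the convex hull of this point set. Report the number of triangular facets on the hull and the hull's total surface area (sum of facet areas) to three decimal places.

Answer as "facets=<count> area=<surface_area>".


facets=14 area=831.152

Points on the hull: [0, 2, 3, 4, 5, 6, 9, 10, 11] (9 of 12).

Area of each hull facet:
  f1: (p9, p10, p11) → 122.7779
  f2: (p9, p5, p10) → 80.6965
  f3: (p6, p10, p11) → 55.8888
  f4: (p0, p5, p10) → 16.7136
  f5: (p0, p4, p5) → 112.4996
  f6: (p0, p6, p10) → 14.0313
  f7: (p0, p6, p4) → 81.5131
  f8: (p2, p4, p5) → 42.2155
  f9: (p2, p9, p5) → 26.0413
  f10: (p2, p9, p11) → 77.5557
  f11: (p3, p6, p11) → 10.0505
  f12: (p3, p6, p4) → 57.4245
  f13: (p3, p2, p11) → 25.4715
  f14: (p3, p2, p4) → 108.2727
Σ area = 831.152

Check V−E+F: 9 − 21 + 14 = 2.


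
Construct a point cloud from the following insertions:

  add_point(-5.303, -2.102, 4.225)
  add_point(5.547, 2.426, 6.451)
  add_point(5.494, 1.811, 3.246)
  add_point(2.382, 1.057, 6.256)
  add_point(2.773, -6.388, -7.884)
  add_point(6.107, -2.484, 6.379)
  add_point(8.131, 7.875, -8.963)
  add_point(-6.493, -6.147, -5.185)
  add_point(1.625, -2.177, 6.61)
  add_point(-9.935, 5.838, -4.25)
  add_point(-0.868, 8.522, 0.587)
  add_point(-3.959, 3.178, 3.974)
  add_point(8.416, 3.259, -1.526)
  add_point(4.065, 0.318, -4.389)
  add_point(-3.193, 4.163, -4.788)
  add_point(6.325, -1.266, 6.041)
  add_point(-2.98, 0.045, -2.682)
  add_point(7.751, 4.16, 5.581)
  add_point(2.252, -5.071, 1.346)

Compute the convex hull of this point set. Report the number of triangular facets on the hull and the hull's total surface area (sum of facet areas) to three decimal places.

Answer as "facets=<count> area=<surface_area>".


14 of the 19 inputs are extreme points: [0, 1, 3, 4, 5, 6, 7, 8, 9, 10, 11, 12, 17, 18].

Per-facet area ½‖(b−a)×(c−a)‖:
  f1: (p6, p4, p9) → 127.6247
  f2: (p6, p4, p12) → 56.2618
  f3: (p10, p6, p9) → 67.7094
  f4: (p7, p4, p9) → 57.4052
  f5: (p5, p4, p12) → 63.9055
  f6: (p11, p10, p9) → 35.0655
  f7: (p17, p5, p12) → 24.7853
  f8: (p17, p6, p12) → 20.1077
  f9: (p17, p10, p6) → 69.5383
  f10: (p18, p5, p8) → 13.3605
  f11: (p18, p7, p4) → 42.4960
  f12: (p18, p5, p4) → 21.2035
  f13: (p0, p11, p8) → 19.5450
  f14: (p0, p18, p8) → 21.7638
  f15: (p0, p18, p7) → 41.7756
  f16: (p0, p7, p9) → 58.7305
  f17: (p0, p11, p9) → 28.3706
  f18: (p1, p5, p8) → 10.9319
  f19: (p1, p17, p5) → 6.2949
  f20: (p1, p11, p10) → 33.6332
  f21: (p1, p17, p10) → 15.5665
  f22: (p3, p11, p8) → 11.7120
  f23: (p3, p1, p8) → 4.6765
  f24: (p3, p1, p11) → 8.4457
Σ area = 860.910

Check V−E+F: 14 − 36 + 24 = 2.

facets=24 area=860.910
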